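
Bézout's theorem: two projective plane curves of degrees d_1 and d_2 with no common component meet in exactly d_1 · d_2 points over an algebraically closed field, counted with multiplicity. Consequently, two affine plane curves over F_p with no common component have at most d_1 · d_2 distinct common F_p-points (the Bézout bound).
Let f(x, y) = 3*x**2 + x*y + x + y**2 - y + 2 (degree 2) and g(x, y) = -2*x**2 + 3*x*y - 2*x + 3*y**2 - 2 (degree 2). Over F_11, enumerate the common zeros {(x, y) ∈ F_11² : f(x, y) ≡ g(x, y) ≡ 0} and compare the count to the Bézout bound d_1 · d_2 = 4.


Common zeros: {(6, 9)}; count = 1; Bézout bound = 4.

deg(f) = 2, deg(g) = 2, so Bézout bound = 4.
Scan x ∈ F_11. For each x, list the y ∈ F_11 with f(x, y) ≡ 0 and those with g(x, y) ≡ 0 (mod 11); the common zeros in that column are the intersection.
  x = 0: f ≡ 0 at y ∈ {5, 7}; g ≡ 0 at y ∈ ∅; common: ∅.
  x = 1: f ≡ 0 at y ∈ {4, 7}; g ≡ 0 at y ∈ {1, 9}; common: ∅.
  x = 2: f ≡ 0 at y ∈ {2, 8}; g ≡ 0 at y ∈ ∅; common: ∅.
  x = 3: f ≡ 0 at y ∈ ∅; g ≡ 0 at y ∈ ∅; common: ∅.
  x = 4: f ≡ 0 at y ∈ ∅; g ≡ 0 at y ∈ ∅; common: ∅.
  x = 5: f ≡ 0 at y ∈ ∅; g ≡ 0 at y ∈ {1, 5}; common: ∅.
  x = 6: f ≡ 0 at y ∈ {8, 9}; g ≡ 0 at y ∈ {7, 9}; common: {9}.
  x = 7: f ≡ 0 at y ∈ ∅; g ≡ 0 at y ∈ {5, 10}; common: ∅.
  x = 8: f ≡ 0 at y ∈ {2}; g ≡ 0 at y ∈ ∅; common: ∅.
  x = 9: f ≡ 0 at y ∈ {5, 9}; g ≡ 0 at y ∈ {6, 7}; common: ∅.
  x = 10: f ≡ 0 at y ∈ ∅; g ≡ 0 at y ∈ {6}; common: ∅.
Collecting: common zeros = {(6, 9)}, so the count is 1.
Comparison with the Bézout bound: 1 ≤ 4 = deg(f)·deg(g), as expected for curves with no common component (the affine F_11-count falls short of the bound because intersections may lie at infinity, over extension fields, or carry multiplicity).


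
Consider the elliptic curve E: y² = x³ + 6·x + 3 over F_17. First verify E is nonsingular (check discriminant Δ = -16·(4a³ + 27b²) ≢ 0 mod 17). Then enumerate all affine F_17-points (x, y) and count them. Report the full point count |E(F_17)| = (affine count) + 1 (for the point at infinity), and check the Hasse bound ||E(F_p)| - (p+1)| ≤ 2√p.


Affine points = {(6, 0), (8, 6), (8, 11), (9, 2), (9, 15), (10, 3), (10, 14), (12, 1), (12, 16), (13, 0), (14, 3), (14, 14), (15, 0), (16, 8), (16, 9)}; affine count = 15; |E(F_17)| = 16.

Discriminant check: Δ ∝ 4a³ + 27b² = 4·6³ + 27·3² = 4·216 + 27·9 ≡ 2 (mod 17). Nonzero ⇒ E is nonsingular.
For each x ∈ F_17, compute rhs = x³ + 6·x + 3 mod 17, then count y ∈ F_17 with y² ≡ rhs.
  x = 0: rhs = 3, matching y values: none (0 points).
  x = 1: rhs = 10, matching y values: none (0 points).
  x = 2: rhs = 6, matching y values: none (0 points).
  x = 3: rhs = 14, matching y values: none (0 points).
  x = 4: rhs = 6, matching y values: none (0 points).
  x = 5: rhs = 5, matching y values: none (0 points).
  x = 6: rhs = 0, matching y values: 0 (1 points).
  x = 7: rhs = 14, matching y values: none (0 points).
  x = 8: rhs = 2, matching y values: 6, 11 (2 points).
  x = 9: rhs = 4, matching y values: 2, 15 (2 points).
  x = 10: rhs = 9, matching y values: 3, 14 (2 points).
  x = 11: rhs = 6, matching y values: none (0 points).
  x = 12: rhs = 1, matching y values: 1, 16 (2 points).
  x = 13: rhs = 0, matching y values: 0 (1 points).
  x = 14: rhs = 9, matching y values: 3, 14 (2 points).
  x = 15: rhs = 0, matching y values: 0 (1 points).
  x = 16: rhs = 13, matching y values: 8, 9 (2 points).
Total affine count: 15.
Full point count |E(F_17)| = 15 + 1 = 16.
Hasse bound: |16 − (17+1)| = |-2| = 2 ≤ 2√17 ≈ 8.2462 ✓.


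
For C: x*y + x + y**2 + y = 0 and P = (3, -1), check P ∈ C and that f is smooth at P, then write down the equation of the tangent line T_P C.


Tangent line at P: 2*y + 2 = 0.

Step 1: f(3, -1) = 0, so P lies on C.
Step 2: partial derivatives
  f_x(x, y) = y + 1, f_y(x, y) = x + 2*y + 1.
  f_x(P) = 0, f_y(P) = 2 (gradient nonzero, so P is smooth).
Step 3: tangent line at P: 0·(x − 3) + 2·(y − -1) = 0.
Expanding: 2*y + 2 = 0.


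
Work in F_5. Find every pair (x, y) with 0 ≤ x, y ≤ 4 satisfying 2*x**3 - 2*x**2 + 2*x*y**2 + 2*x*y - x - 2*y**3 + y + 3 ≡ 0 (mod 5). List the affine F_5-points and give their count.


Affine F_5-points: {(1, 1), (1, 2), (1, 3), (2, 4), (4, 0), (4, 1), (4, 3)}; count = 7.

For each of the 25 pairs (x, y) ∈ F_5², evaluate f(x, y) mod 5. Record the zeros.
  x = 0: [0↦3, 1↦2, 2↦4, 3↦2, 4↦4]  zeros at y ∈ ∅
  x = 1: [0↦2, 1↦0, 2↦0, 3↦0, 4↦3]  zeros at y ∈ {1, 2, 3}
  x = 2: [0↦4, 1↦1, 2↦4, 3↦1, 4↦0]  zeros at y ∈ {4}
  x = 3: [0↦1, 1↦2, 2↦3, 3↦2, 4↦2]  zeros at y ∈ ∅
  x = 4: [0↦0, 1↦0, 2↦4, 3↦0, 4↦1]  zeros at y ∈ {0, 1, 3}
Collecting zeros: affine points = {(1, 1), (1, 2), (1, 3), (2, 4), (4, 0), (4, 1), (4, 3)}.
Total count |C(F_5)_aff| = 7.


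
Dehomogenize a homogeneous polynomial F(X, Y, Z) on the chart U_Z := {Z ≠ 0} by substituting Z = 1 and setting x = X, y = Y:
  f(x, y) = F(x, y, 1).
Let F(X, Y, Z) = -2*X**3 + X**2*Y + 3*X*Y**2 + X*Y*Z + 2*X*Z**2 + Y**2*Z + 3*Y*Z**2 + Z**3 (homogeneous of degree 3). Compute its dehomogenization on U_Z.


f(x, y) = -2*x**3 + x**2*y + 3*x*y**2 + x*y + 2*x + y**2 + 3*y + 1

On U_Z we set Z = 1. Each monomial c·X^i·Y^j·Z^k in F becomes c·x^i·y^j·1^k = c·x^i·y^j.
Substituting Z = 1: F(X, Y, 1) = -2*x**3 + x**2*y + 3*x*y**2 + x*y + 2*x + y**2 + 3*y + 1.
Note: deg(f) ≤ deg(F) = 3; strict inequality happens when F is divisible by Z (lost terms).


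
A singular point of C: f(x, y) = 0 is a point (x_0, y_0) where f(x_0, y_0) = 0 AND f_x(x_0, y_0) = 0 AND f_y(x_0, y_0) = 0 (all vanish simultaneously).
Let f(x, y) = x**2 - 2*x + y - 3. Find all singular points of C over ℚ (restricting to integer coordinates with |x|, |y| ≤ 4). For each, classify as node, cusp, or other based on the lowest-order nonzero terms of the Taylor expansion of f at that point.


No singular points in the scanned grid; C is smooth there.

Compute partial derivatives:
  f_x = 2*x - 2.
  f_y = 1.
f_y = 1 is a nonzero constant, so f_y never vanishes: no point (x, y) can satisfy f = f_x = f_y = 0. In particular no (x, y) ∈ {−4, ..., 4}² is singular; the curve is smooth.


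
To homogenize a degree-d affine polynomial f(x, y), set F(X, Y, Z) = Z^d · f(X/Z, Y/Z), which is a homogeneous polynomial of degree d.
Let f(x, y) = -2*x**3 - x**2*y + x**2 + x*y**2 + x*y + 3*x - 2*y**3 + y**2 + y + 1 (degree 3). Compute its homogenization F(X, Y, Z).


F(X, Y, Z) = -2*X**3 - X**2*Y + X**2*Z + X*Y**2 + X*Y*Z + 3*X*Z**2 - 2*Y**3 + Y**2*Z + Y*Z**2 + Z**3

deg(f) = 3.
Substitute x = X/Z, y = Y/Z into f, then multiply by Z^3.
  monomial -2·x^3·y^0 ↦ -2·X^3·Y^0·Z^0.
  monomial -1·x^2·y^1 ↦ -1·X^2·Y^1·Z^0.
  monomial 1·x^2·y^0 ↦ 1·X^2·Y^0·Z^1.
  monomial 1·x^1·y^2 ↦ 1·X^1·Y^2·Z^0.
  monomial 1·x^1·y^1 ↦ 1·X^1·Y^1·Z^1.
  monomial 3·x^1·y^0 ↦ 3·X^1·Y^0·Z^2.
  monomial -2·x^0·y^3 ↦ -2·X^0·Y^3·Z^0.
  monomial 1·x^0·y^2 ↦ 1·X^0·Y^2·Z^1.
  monomial 1·x^0·y^1 ↦ 1·X^0·Y^1·Z^2.
  monomial 1·x^0·y^0 ↦ 1·X^0·Y^0·Z^3.
Collecting: F(X, Y, Z) = -2*X**3 - X**2*Y + X**2*Z + X*Y**2 + X*Y*Z + 3*X*Z**2 - 2*Y**3 + Y**2*Z + Y*Z**2 + Z**3.


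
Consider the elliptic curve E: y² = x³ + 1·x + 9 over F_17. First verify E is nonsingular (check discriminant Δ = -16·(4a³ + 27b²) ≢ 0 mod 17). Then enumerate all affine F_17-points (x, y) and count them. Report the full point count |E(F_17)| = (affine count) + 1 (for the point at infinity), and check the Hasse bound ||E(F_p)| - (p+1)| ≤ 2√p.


Affine points = {(0, 3), (0, 14), (2, 6), (2, 11), (4, 3), (4, 14), (7, 6), (7, 11), (8, 6), (8, 11), (9, 4), (9, 13), (10, 4), (10, 13), (11, 5), (11, 12), (12, 7), (12, 10), (13, 3), (13, 14), (14, 8), (14, 9), (15, 4), (15, 13)}; affine count = 24; |E(F_17)| = 25.

Discriminant check: Δ ∝ 4a³ + 27b² = 4·1³ + 27·9² = 4·1 + 27·81 ≡ 15 (mod 17). Nonzero ⇒ E is nonsingular.
For each x ∈ F_17, compute rhs = x³ + 1·x + 9 mod 17, then count y ∈ F_17 with y² ≡ rhs.
  x = 0: rhs = 9, matching y values: 3, 14 (2 points).
  x = 1: rhs = 11, matching y values: none (0 points).
  x = 2: rhs = 2, matching y values: 6, 11 (2 points).
  x = 3: rhs = 5, matching y values: none (0 points).
  x = 4: rhs = 9, matching y values: 3, 14 (2 points).
  x = 5: rhs = 3, matching y values: none (0 points).
  x = 6: rhs = 10, matching y values: none (0 points).
  x = 7: rhs = 2, matching y values: 6, 11 (2 points).
  x = 8: rhs = 2, matching y values: 6, 11 (2 points).
  x = 9: rhs = 16, matching y values: 4, 13 (2 points).
  x = 10: rhs = 16, matching y values: 4, 13 (2 points).
  x = 11: rhs = 8, matching y values: 5, 12 (2 points).
  x = 12: rhs = 15, matching y values: 7, 10 (2 points).
  x = 13: rhs = 9, matching y values: 3, 14 (2 points).
  x = 14: rhs = 13, matching y values: 8, 9 (2 points).
  x = 15: rhs = 16, matching y values: 4, 13 (2 points).
  x = 16: rhs = 7, matching y values: none (0 points).
Total affine count: 24.
Full point count |E(F_17)| = 24 + 1 = 25.
Hasse bound: |25 − (17+1)| = |7| = 7 ≤ 2√17 ≈ 8.2462 ✓.


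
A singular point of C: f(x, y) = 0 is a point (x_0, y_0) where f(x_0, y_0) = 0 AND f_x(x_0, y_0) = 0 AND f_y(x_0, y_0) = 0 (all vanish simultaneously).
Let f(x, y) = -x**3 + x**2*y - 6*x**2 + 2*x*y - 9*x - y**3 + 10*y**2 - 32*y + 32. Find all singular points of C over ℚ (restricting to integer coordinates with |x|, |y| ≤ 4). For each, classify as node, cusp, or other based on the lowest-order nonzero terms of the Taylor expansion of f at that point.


Singular points: {(-1, 3)}; classification: cusp.

Compute partial derivatives:
  f_x = -3*x**2 + 2*x*y - 12*x + 2*y - 9.
  f_y = x**2 + 2*x - 3*y**2 + 20*y - 32.
Scan x_0 ∈ {−4, ..., 4}. For each x_0, f_y(x_0, y) is a polynomial in y; find its integer roots y ∈ {−4, ..., 4}, then test f_x and f at those candidates.
  x = -4: f_y(-4, y) = -3*y**2 + 20*y - 24; no integer root y with |y| ≤ 4.
  x = -3: f_y(-3, y) = -3*y**2 + 20*y - 29; no integer root y with |y| ≤ 4.
  x = -2: f_y(-2, y) = -3*y**2 + 20*y - 32; vanishes at y ∈ {4}. (-2, 4): f_x = -5 ≠ 0.
  x = -1: f_y(-1, y) = -3*y**2 + 20*y - 33; vanishes at y ∈ {3}. (-1, 3): f_x = 0, f = 0 — SINGULAR.
  x = 0: f_y(0, y) = -3*y**2 + 20*y - 32; vanishes at y ∈ {4}. (0, 4): f_x = -1 ≠ 0.
  x = 1: f_y(1, y) = -3*y**2 + 20*y - 29; no integer root y with |y| ≤ 4.
  x = 2: f_y(2, y) = -3*y**2 + 20*y - 24; no integer root y with |y| ≤ 4.
  x = 3: f_y(3, y) = -3*y**2 + 20*y - 17; vanishes at y ∈ {1}. (3, 1): f_x = -64 ≠ 0.
  x = 4: f_y(4, y) = -3*y**2 + 20*y - 8; no integer root y with |y| ≤ 4.
Only singular point on the grid: (-1, 3).
Classify: substitute x = -1 + u, y = 3 + v and expand: f = -u**3 + u**2*v - v**3 + v**2.
No constant or linear terms (consistent with a singular point). Quadratic part: v**2. Cubic part: -u**3 + u**2*v - v**3.
The quadratic part v**2 is a perfect square, so there is a single (double) tangent line v = 0, i.e. y = 3. Restricting the cubic part to that line (v = 0) leaves -u**3 ≠ 0, so f is not divisible by v and the branch is v² ≈ u**3 to lowest order — this is a cusp.
Classification: cusp.


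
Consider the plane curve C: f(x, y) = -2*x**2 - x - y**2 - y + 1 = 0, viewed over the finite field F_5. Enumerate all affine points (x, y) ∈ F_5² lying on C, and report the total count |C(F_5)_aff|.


Affine F_5-points: {(0, 2), (2, 2), (3, 0), (3, 4), (4, 0), (4, 4)}; count = 6.

For each of the 25 pairs (x, y) ∈ F_5², evaluate f(x, y) mod 5. Record the zeros.
  x = 0: [0↦1, 1↦4, 2↦0, 3↦4, 4↦1]  zeros at y ∈ {2}
  x = 1: [0↦3, 1↦1, 2↦2, 3↦1, 4↦3]  zeros at y ∈ ∅
  x = 2: [0↦1, 1↦4, 2↦0, 3↦4, 4↦1]  zeros at y ∈ {2}
  x = 3: [0↦0, 1↦3, 2↦4, 3↦3, 4↦0]  zeros at y ∈ {0, 4}
  x = 4: [0↦0, 1↦3, 2↦4, 3↦3, 4↦0]  zeros at y ∈ {0, 4}
Collecting zeros: affine points = {(0, 2), (2, 2), (3, 0), (3, 4), (4, 0), (4, 4)}.
Total count |C(F_5)_aff| = 6.


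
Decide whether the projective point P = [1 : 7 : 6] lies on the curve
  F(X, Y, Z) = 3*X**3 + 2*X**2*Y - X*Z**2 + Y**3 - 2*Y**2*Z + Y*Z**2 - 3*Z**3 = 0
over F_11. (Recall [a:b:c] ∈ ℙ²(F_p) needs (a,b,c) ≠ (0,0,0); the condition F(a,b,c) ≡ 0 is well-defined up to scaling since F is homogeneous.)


F(1,7,6) ≡ 0 (mod 11); P is on the curve.

Evaluate F(1, 7, 6) term-by-term (mod 11).
  3*X**3 ↦ 3·1·1·1 = 3
  2*X**2*Y ↦ 2·1·7·1 = 14
  -X*Z**2 ↦ -1·1·1·36 = -36
  Y**3 ↦ 1·1·343·1 = 343
  -2*Y**2*Z ↦ -2·1·49·6 = -588
  Y*Z**2 ↦ 1·1·7·36 = 252
  -3*Z**3 ↦ -3·1·1·216 = -648
Sum: F(1, 7, 6) = (3) + (14) + (-36) + (343) + (-588) + (252) + (-648) = -660.
Reducing mod 11: -660 ≡ 0 (mod 11).
Since F(a, b, c) ≡ 0 (mod 11), P lies on the curve.


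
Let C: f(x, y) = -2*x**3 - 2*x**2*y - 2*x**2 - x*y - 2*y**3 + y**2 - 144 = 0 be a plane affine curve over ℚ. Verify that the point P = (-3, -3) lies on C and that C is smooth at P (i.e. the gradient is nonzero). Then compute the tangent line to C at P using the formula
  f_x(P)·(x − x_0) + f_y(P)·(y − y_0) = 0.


Tangent line at P: -75*x - 75*y - 450 = 0.

Step 1: f(-3, -3) = 0, so P lies on C.
Step 2: partial derivatives
  f_x(x, y) = -6*x**2 - 4*x*y - 4*x - y, f_y(x, y) = -2*x**2 - x - 6*y**2 + 2*y.
  f_x(P) = -75, f_y(P) = -75 (gradient nonzero, so P is smooth).
Step 3: tangent line at P: -75·(x − -3) + -75·(y − -3) = 0.
Expanding: -75*x - 75*y - 450 = 0.


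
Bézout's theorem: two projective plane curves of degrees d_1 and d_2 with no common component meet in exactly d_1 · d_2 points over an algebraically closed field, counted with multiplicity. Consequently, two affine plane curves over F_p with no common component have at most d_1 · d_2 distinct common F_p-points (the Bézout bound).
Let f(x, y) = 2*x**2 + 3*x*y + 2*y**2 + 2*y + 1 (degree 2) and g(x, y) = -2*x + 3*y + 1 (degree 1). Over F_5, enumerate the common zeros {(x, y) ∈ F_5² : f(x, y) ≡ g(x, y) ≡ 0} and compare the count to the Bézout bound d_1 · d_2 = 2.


Common zeros: {(0, 3)}; count = 1; Bézout bound = 2.

deg(f) = 2, deg(g) = 1, so Bézout bound = 2.
Scan x ∈ F_5. For each x, list the y ∈ F_5 with f(x, y) ≡ 0 and those with g(x, y) ≡ 0 (mod 5); the common zeros in that column are the intersection.
  x = 0: f ≡ 0 at y ∈ {1, 3}; g ≡ 0 at y ∈ {3}; common: {3}.
  x = 1: f ≡ 0 at y ∈ {1, 4}; g ≡ 0 at y ∈ {2}; common: ∅.
  x = 2: f ≡ 0 at y ∈ ∅; g ≡ 0 at y ∈ {1}; common: ∅.
  x = 3: f ≡ 0 at y ∈ {3, 4}; g ≡ 0 at y ∈ {0}; common: ∅.
  x = 4: f ≡ 0 at y ∈ ∅; g ≡ 0 at y ∈ {4}; common: ∅.
Collecting: common zeros = {(0, 3)}, so the count is 1.
Comparison with the Bézout bound: 1 ≤ 2 = deg(f)·deg(g), as expected for curves with no common component (the affine F_5-count falls short of the bound because intersections may lie at infinity, over extension fields, or carry multiplicity).


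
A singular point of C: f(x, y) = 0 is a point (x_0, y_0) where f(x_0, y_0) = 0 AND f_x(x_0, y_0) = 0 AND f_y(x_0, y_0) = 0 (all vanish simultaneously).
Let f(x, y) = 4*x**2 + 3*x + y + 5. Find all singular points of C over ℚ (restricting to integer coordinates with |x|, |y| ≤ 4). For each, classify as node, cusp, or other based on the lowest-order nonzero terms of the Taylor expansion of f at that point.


No singular points in the scanned grid; C is smooth there.

Compute partial derivatives:
  f_x = 8*x + 3.
  f_y = 1.
f_y = 1 is a nonzero constant, so f_y never vanishes: no point (x, y) can satisfy f = f_x = f_y = 0. In particular no (x, y) ∈ {−4, ..., 4}² is singular; the curve is smooth.


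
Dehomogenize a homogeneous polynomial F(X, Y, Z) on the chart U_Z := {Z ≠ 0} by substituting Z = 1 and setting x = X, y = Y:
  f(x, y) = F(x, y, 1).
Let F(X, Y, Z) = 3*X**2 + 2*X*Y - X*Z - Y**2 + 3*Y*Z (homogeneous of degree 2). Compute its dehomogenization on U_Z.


f(x, y) = 3*x**2 + 2*x*y - x - y**2 + 3*y

On U_Z we set Z = 1. Each monomial c·X^i·Y^j·Z^k in F becomes c·x^i·y^j·1^k = c·x^i·y^j.
Substituting Z = 1: F(X, Y, 1) = 3*x**2 + 2*x*y - x - y**2 + 3*y.
Note: deg(f) ≤ deg(F) = 2; strict inequality happens when F is divisible by Z (lost terms).


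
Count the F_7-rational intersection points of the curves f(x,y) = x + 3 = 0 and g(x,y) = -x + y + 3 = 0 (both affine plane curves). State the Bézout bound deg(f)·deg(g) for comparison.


Common zeros: {(4, 1)}; count = 1; Bézout bound = 1.

deg(f) = 1, deg(g) = 1, so Bézout bound = 1.
Scan x ∈ F_7. For each x, list the y ∈ F_7 with f(x, y) ≡ 0 and those with g(x, y) ≡ 0 (mod 7); the common zeros in that column are the intersection.
  x = 0: f ≡ 0 at y ∈ ∅; g ≡ 0 at y ∈ {4}; common: ∅.
  x = 1: f ≡ 0 at y ∈ ∅; g ≡ 0 at y ∈ {5}; common: ∅.
  x = 2: f ≡ 0 at y ∈ ∅; g ≡ 0 at y ∈ {6}; common: ∅.
  x = 3: f ≡ 0 at y ∈ ∅; g ≡ 0 at y ∈ {0}; common: ∅.
  x = 4: f ≡ 0 at y ∈ {0, 1, 2, 3, 4, 5, 6}; g ≡ 0 at y ∈ {1}; common: {1}.
  x = 5: f ≡ 0 at y ∈ ∅; g ≡ 0 at y ∈ {2}; common: ∅.
  x = 6: f ≡ 0 at y ∈ ∅; g ≡ 0 at y ∈ {3}; common: ∅.
Collecting: common zeros = {(4, 1)}, so the count is 1.
Comparison with the Bézout bound: 1 ≤ 1 = deg(f)·deg(g), as expected for curves with no common component (the bound is attained).


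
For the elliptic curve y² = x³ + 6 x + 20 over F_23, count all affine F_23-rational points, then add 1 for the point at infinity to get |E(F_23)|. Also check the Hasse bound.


Affine points = {(1, 2), (1, 21), (4, 4), (4, 19), (12, 7), (12, 16), (13, 8), (13, 15), (15, 9), (15, 14), (16, 7), (16, 16), (18, 7), (18, 16), (19, 1), (19, 22), (21, 0), (22, 6), (22, 17)}; affine count = 19; |E(F_23)| = 20.

Discriminant check: Δ ∝ 4a³ + 27b² = 4·6³ + 27·20² = 4·216 + 27·400 ≡ 3 (mod 23). Nonzero ⇒ E is nonsingular.
For each x ∈ F_23, compute rhs = x³ + 6·x + 20 mod 23, then count y ∈ F_23 with y² ≡ rhs.
  x = 0: rhs = 20, matching y values: none (0 points).
  x = 1: rhs = 4, matching y values: 2, 21 (2 points).
  x = 2: rhs = 17, matching y values: none (0 points).
  x = 3: rhs = 19, matching y values: none (0 points).
  x = 4: rhs = 16, matching y values: 4, 19 (2 points).
  x = 5: rhs = 14, matching y values: none (0 points).
  x = 6: rhs = 19, matching y values: none (0 points).
  x = 7: rhs = 14, matching y values: none (0 points).
  x = 8: rhs = 5, matching y values: none (0 points).
  x = 9: rhs = 21, matching y values: none (0 points).
  x = 10: rhs = 22, matching y values: none (0 points).
  x = 11: rhs = 14, matching y values: none (0 points).
  x = 12: rhs = 3, matching y values: 7, 16 (2 points).
  x = 13: rhs = 18, matching y values: 8, 15 (2 points).
  x = 14: rhs = 19, matching y values: none (0 points).
  x = 15: rhs = 12, matching y values: 9, 14 (2 points).
  x = 16: rhs = 3, matching y values: 7, 16 (2 points).
  x = 17: rhs = 21, matching y values: none (0 points).
  x = 18: rhs = 3, matching y values: 7, 16 (2 points).
  x = 19: rhs = 1, matching y values: 1, 22 (2 points).
  x = 20: rhs = 21, matching y values: none (0 points).
  x = 21: rhs = 0, matching y values: 0 (1 points).
  x = 22: rhs = 13, matching y values: 6, 17 (2 points).
Total affine count: 19.
Full point count |E(F_23)| = 19 + 1 = 20.
Hasse bound: |20 − (23+1)| = |-4| = 4 ≤ 2√23 ≈ 9.5917 ✓.


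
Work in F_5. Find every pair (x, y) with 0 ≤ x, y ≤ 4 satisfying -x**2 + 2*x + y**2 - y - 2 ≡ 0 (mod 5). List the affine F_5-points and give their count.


Affine F_5-points: {(0, 2), (0, 4), (1, 3), (2, 2), (2, 4), (3, 0), (3, 1), (4, 0), (4, 1)}; count = 9.

For each of the 25 pairs (x, y) ∈ F_5², evaluate f(x, y) mod 5. Record the zeros.
  x = 0: [0↦3, 1↦3, 2↦0, 3↦4, 4↦0]  zeros at y ∈ {2, 4}
  x = 1: [0↦4, 1↦4, 2↦1, 3↦0, 4↦1]  zeros at y ∈ {3}
  x = 2: [0↦3, 1↦3, 2↦0, 3↦4, 4↦0]  zeros at y ∈ {2, 4}
  x = 3: [0↦0, 1↦0, 2↦2, 3↦1, 4↦2]  zeros at y ∈ {0, 1}
  x = 4: [0↦0, 1↦0, 2↦2, 3↦1, 4↦2]  zeros at y ∈ {0, 1}
Collecting zeros: affine points = {(0, 2), (0, 4), (1, 3), (2, 2), (2, 4), (3, 0), (3, 1), (4, 0), (4, 1)}.
Total count |C(F_5)_aff| = 9.


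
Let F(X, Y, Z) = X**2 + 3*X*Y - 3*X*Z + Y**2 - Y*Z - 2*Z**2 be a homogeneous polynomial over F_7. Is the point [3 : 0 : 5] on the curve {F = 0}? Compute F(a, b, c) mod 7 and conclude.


F(3,0,5) ≡ 5 (mod 7); P is NOT on the curve.

Evaluate F(3, 0, 5) term-by-term (mod 7).
  X**2 ↦ 1·9·1·1 = 9
  3*X*Y ↦ 3·3·0·1 = 0
  -3*X*Z ↦ -3·3·1·5 = -45
  Y**2 ↦ 1·1·0·1 = 0
  -Y*Z ↦ -1·1·0·5 = 0
  -2*Z**2 ↦ -2·1·1·25 = -50
Sum: F(3, 0, 5) = (9) + (0) + (-45) + (0) + (0) + (-50) = -86.
Reducing mod 7: -86 ≡ 5 (mod 7).
Since F(a, b, c) ≡ 5 ≠ 0 (mod 7), P does NOT lie on the curve.


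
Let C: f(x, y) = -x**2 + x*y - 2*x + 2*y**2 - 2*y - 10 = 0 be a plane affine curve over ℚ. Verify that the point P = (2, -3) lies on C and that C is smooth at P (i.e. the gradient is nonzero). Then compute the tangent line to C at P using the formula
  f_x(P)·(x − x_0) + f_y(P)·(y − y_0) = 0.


Tangent line at P: -9*x - 12*y - 18 = 0.

Step 1: f(2, -3) = 0, so P lies on C.
Step 2: partial derivatives
  f_x(x, y) = -2*x + y - 2, f_y(x, y) = x + 4*y - 2.
  f_x(P) = -9, f_y(P) = -12 (gradient nonzero, so P is smooth).
Step 3: tangent line at P: -9·(x − 2) + -12·(y − -3) = 0.
Expanding: -9*x - 12*y - 18 = 0.


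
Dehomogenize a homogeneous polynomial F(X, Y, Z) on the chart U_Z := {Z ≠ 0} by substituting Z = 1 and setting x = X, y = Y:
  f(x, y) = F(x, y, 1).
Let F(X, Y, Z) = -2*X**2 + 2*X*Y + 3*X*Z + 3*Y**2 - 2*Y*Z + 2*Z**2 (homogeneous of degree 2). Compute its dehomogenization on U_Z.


f(x, y) = -2*x**2 + 2*x*y + 3*x + 3*y**2 - 2*y + 2

On U_Z we set Z = 1. Each monomial c·X^i·Y^j·Z^k in F becomes c·x^i·y^j·1^k = c·x^i·y^j.
Substituting Z = 1: F(X, Y, 1) = -2*x**2 + 2*x*y + 3*x + 3*y**2 - 2*y + 2.
Note: deg(f) ≤ deg(F) = 2; strict inequality happens when F is divisible by Z (lost terms).


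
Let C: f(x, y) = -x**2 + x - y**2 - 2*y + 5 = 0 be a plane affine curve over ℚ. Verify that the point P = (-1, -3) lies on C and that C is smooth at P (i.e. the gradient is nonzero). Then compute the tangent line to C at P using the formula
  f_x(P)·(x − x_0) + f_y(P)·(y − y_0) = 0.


Tangent line at P: 3*x + 4*y + 15 = 0.

Step 1: f(-1, -3) = 0, so P lies on C.
Step 2: partial derivatives
  f_x(x, y) = 1 - 2*x, f_y(x, y) = -2*y - 2.
  f_x(P) = 3, f_y(P) = 4 (gradient nonzero, so P is smooth).
Step 3: tangent line at P: 3·(x − -1) + 4·(y − -3) = 0.
Expanding: 3*x + 4*y + 15 = 0.


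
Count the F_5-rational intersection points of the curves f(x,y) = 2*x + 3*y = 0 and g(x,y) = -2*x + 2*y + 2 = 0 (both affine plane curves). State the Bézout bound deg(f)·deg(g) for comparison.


Common zeros: ∅; count = 0; Bézout bound = 1.

deg(f) = 1, deg(g) = 1, so Bézout bound = 1.
Scan x ∈ F_5. For each x, list the y ∈ F_5 with f(x, y) ≡ 0 and those with g(x, y) ≡ 0 (mod 5); the common zeros in that column are the intersection.
  x = 0: f ≡ 0 at y ∈ {0}; g ≡ 0 at y ∈ {4}; common: ∅.
  x = 1: f ≡ 0 at y ∈ {1}; g ≡ 0 at y ∈ {0}; common: ∅.
  x = 2: f ≡ 0 at y ∈ {2}; g ≡ 0 at y ∈ {1}; common: ∅.
  x = 3: f ≡ 0 at y ∈ {3}; g ≡ 0 at y ∈ {2}; common: ∅.
  x = 4: f ≡ 0 at y ∈ {4}; g ≡ 0 at y ∈ {3}; common: ∅.
Collecting: common zeros = ∅, so the count is 0.
Comparison with the Bézout bound: 0 ≤ 1 = deg(f)·deg(g), as expected for curves with no common component (the affine F_5-count falls short of the bound because intersections may lie at infinity, over extension fields, or carry multiplicity).


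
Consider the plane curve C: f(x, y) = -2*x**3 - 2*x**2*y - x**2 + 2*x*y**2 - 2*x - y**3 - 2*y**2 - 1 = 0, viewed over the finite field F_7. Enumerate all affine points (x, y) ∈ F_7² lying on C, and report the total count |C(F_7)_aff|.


Affine F_7-points: {(2, 5), (2, 6), (3, 0), (3, 2), (5, 1)}; count = 5.

For each of the 49 pairs (x, y) ∈ F_7², evaluate f(x, y) mod 7. Record the zeros.
  x = 0: [0↦6, 1↦3, 2↦4, 3↦3, 4↦1, 5↦6, 6↦5]  zeros at y ∈ ∅
  x = 1: [0↦1, 1↦5, 2↦3, 3↦3, 4↦6, 5↦6, 6↦4]  zeros at y ∈ ∅
  x = 2: [0↦3, 1↦3, 2↦1, 3↦5, 4↦2, 5↦0, 6↦0]  zeros at y ∈ {5, 6}
  x = 3: [0↦0, 1↦6, 2↦0, 3↦4, 4↦5, 5↦4, 6↦2]  zeros at y ∈ {0, 2}
  x = 4: [0↦1, 1↦2, 2↦2, 3↦2, 4↦3, 5↦6, 6↦5]  zeros at y ∈ ∅
  x = 5: [0↦1, 1↦0, 2↦2, 3↦1, 4↦5, 5↦1, 6↦4]  zeros at y ∈ {1}
  x = 6: [0↦2, 1↦2, 2↦2, 3↦3, 4↦6, 5↦5, 6↦1]  zeros at y ∈ ∅
Collecting zeros: affine points = {(2, 5), (2, 6), (3, 0), (3, 2), (5, 1)}.
Total count |C(F_7)_aff| = 5.


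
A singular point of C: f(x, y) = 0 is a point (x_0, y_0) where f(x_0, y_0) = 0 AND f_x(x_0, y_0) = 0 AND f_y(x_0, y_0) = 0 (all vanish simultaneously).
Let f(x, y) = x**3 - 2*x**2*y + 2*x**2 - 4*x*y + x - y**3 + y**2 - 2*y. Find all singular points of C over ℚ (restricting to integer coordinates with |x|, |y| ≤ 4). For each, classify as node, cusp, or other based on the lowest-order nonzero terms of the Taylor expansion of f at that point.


Singular points: {(-1, 0)}; classification: node.

Compute partial derivatives:
  f_x = 3*x**2 - 4*x*y + 4*x - 4*y + 1.
  f_y = -2*x**2 - 4*x - 3*y**2 + 2*y - 2.
Scan x_0 ∈ {−4, ..., 4}. For each x_0, f_y(x_0, y) is a polynomial in y; find its integer roots y ∈ {−4, ..., 4}, then test f_x and f at those candidates.
  x = -4: f_y(-4, y) = -3*y**2 + 2*y - 18; no integer root y with |y| ≤ 4.
  x = -3: f_y(-3, y) = -3*y**2 + 2*y - 8; no integer root y with |y| ≤ 4.
  x = -2: f_y(-2, y) = -3*y**2 + 2*y - 2; no integer root y with |y| ≤ 4.
  x = -1: f_y(-1, y) = -3*y**2 + 2*y; vanishes at y ∈ {0}. (-1, 0): f_x = 0, f = 0 — SINGULAR.
  x = 0: f_y(0, y) = -3*y**2 + 2*y - 2; no integer root y with |y| ≤ 4.
  x = 1: f_y(1, y) = -3*y**2 + 2*y - 8; no integer root y with |y| ≤ 4.
  x = 2: f_y(2, y) = -3*y**2 + 2*y - 18; no integer root y with |y| ≤ 4.
  x = 3: f_y(3, y) = -3*y**2 + 2*y - 32; no integer root y with |y| ≤ 4.
  x = 4: f_y(4, y) = -3*y**2 + 2*y - 50; no integer root y with |y| ≤ 4.
Only singular point on the grid: (-1, 0).
Classify: substitute x = -1 + u, y = 0 + v and expand: f = u**3 - 2*u**2*v - u**2 - v**3 + v**2.
No constant or linear terms (consistent with a singular point). Quadratic part: -u**2 + v**2. Cubic part: u**3 - 2*u**2*v - v**3.
The quadratic part v**2 - u**2 = (v − u)(v + u) splits into two distinct linear factors, so there are two distinct tangent lines y − 0 = ±(x − -1) — this is a node (ordinary double point).
Classification: node.


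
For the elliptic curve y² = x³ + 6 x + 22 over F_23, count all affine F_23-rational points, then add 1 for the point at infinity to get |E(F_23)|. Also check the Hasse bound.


Affine points = {(1, 11), (1, 12), (4, 8), (4, 15), (5, 4), (5, 19), (7, 4), (7, 19), (9, 0), (10, 1), (10, 22), (11, 4), (11, 19), (17, 0), (19, 7), (19, 16), (20, 0), (21, 5), (21, 18)}; affine count = 19; |E(F_23)| = 20.

Discriminant check: Δ ∝ 4a³ + 27b² = 4·6³ + 27·22² = 4·216 + 27·484 ≡ 17 (mod 23). Nonzero ⇒ E is nonsingular.
For each x ∈ F_23, compute rhs = x³ + 6·x + 22 mod 23, then count y ∈ F_23 with y² ≡ rhs.
  x = 0: rhs = 22, matching y values: none (0 points).
  x = 1: rhs = 6, matching y values: 11, 12 (2 points).
  x = 2: rhs = 19, matching y values: none (0 points).
  x = 3: rhs = 21, matching y values: none (0 points).
  x = 4: rhs = 18, matching y values: 8, 15 (2 points).
  x = 5: rhs = 16, matching y values: 4, 19 (2 points).
  x = 6: rhs = 21, matching y values: none (0 points).
  x = 7: rhs = 16, matching y values: 4, 19 (2 points).
  x = 8: rhs = 7, matching y values: none (0 points).
  x = 9: rhs = 0, matching y values: 0 (1 points).
  x = 10: rhs = 1, matching y values: 1, 22 (2 points).
  x = 11: rhs = 16, matching y values: 4, 19 (2 points).
  x = 12: rhs = 5, matching y values: none (0 points).
  x = 13: rhs = 20, matching y values: none (0 points).
  x = 14: rhs = 21, matching y values: none (0 points).
  x = 15: rhs = 14, matching y values: none (0 points).
  x = 16: rhs = 5, matching y values: none (0 points).
  x = 17: rhs = 0, matching y values: 0 (1 points).
  x = 18: rhs = 5, matching y values: none (0 points).
  x = 19: rhs = 3, matching y values: 7, 16 (2 points).
  x = 20: rhs = 0, matching y values: 0 (1 points).
  x = 21: rhs = 2, matching y values: 5, 18 (2 points).
  x = 22: rhs = 15, matching y values: none (0 points).
Total affine count: 19.
Full point count |E(F_23)| = 19 + 1 = 20.
Hasse bound: |20 − (23+1)| = |-4| = 4 ≤ 2√23 ≈ 9.5917 ✓.


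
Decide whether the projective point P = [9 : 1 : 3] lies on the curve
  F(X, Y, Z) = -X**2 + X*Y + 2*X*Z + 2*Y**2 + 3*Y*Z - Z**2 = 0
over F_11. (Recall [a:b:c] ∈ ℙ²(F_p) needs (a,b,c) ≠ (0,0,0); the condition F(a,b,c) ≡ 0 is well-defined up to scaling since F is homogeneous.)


F(9,1,3) ≡ 6 (mod 11); P is NOT on the curve.

Evaluate F(9, 1, 3) term-by-term (mod 11).
  -X**2 ↦ -1·81·1·1 = -81
  X*Y ↦ 1·9·1·1 = 9
  2*X*Z ↦ 2·9·1·3 = 54
  2*Y**2 ↦ 2·1·1·1 = 2
  3*Y*Z ↦ 3·1·1·3 = 9
  -Z**2 ↦ -1·1·1·9 = -9
Sum: F(9, 1, 3) = (-81) + (9) + (54) + (2) + (9) + (-9) = -16.
Reducing mod 11: -16 ≡ 6 (mod 11).
Since F(a, b, c) ≡ 6 ≠ 0 (mod 11), P does NOT lie on the curve.


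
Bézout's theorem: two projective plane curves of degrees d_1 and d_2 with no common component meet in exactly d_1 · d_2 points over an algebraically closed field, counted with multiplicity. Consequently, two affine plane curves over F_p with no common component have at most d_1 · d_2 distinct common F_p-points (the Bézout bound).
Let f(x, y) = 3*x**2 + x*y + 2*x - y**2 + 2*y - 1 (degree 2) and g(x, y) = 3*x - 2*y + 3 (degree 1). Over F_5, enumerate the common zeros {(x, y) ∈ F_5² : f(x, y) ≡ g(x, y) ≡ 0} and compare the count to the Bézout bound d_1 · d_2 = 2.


Common zeros: {(4, 0)}; count = 1; Bézout bound = 2.

deg(f) = 2, deg(g) = 1, so Bézout bound = 2.
Scan x ∈ F_5. For each x, list the y ∈ F_5 with f(x, y) ≡ 0 and those with g(x, y) ≡ 0 (mod 5); the common zeros in that column are the intersection.
  x = 0: f ≡ 0 at y ∈ {1}; g ≡ 0 at y ∈ {4}; common: ∅.
  x = 1: f ≡ 0 at y ∈ {4}; g ≡ 0 at y ∈ {3}; common: ∅.
  x = 2: f ≡ 0 at y ∈ {0, 4}; g ≡ 0 at y ∈ {2}; common: ∅.
  x = 3: f ≡ 0 at y ∈ ∅; g ≡ 0 at y ∈ {1}; common: ∅.
  x = 4: f ≡ 0 at y ∈ {0, 1}; g ≡ 0 at y ∈ {0}; common: {0}.
Collecting: common zeros = {(4, 0)}, so the count is 1.
Comparison with the Bézout bound: 1 ≤ 2 = deg(f)·deg(g), as expected for curves with no common component (the affine F_5-count falls short of the bound because intersections may lie at infinity, over extension fields, or carry multiplicity).


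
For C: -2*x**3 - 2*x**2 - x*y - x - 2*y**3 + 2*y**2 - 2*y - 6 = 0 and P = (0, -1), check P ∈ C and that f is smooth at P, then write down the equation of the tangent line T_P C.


Tangent line at P: -12*y - 12 = 0.

Step 1: f(0, -1) = 0, so P lies on C.
Step 2: partial derivatives
  f_x(x, y) = -6*x**2 - 4*x - y - 1, f_y(x, y) = -x - 6*y**2 + 4*y - 2.
  f_x(P) = 0, f_y(P) = -12 (gradient nonzero, so P is smooth).
Step 3: tangent line at P: 0·(x − 0) + -12·(y − -1) = 0.
Expanding: -12*y - 12 = 0.


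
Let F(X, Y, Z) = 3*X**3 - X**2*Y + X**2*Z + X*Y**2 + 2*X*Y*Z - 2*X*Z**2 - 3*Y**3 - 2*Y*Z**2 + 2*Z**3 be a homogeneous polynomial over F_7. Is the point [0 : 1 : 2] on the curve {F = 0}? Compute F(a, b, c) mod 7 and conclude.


F(0,1,2) ≡ 5 (mod 7); P is NOT on the curve.

Evaluate F(0, 1, 2) term-by-term (mod 7).
  3*X**3 ↦ 3·0·1·1 = 0
  -X**2*Y ↦ -1·0·1·1 = 0
  X**2*Z ↦ 1·0·1·2 = 0
  X*Y**2 ↦ 1·0·1·1 = 0
  2*X*Y*Z ↦ 2·0·1·2 = 0
  -2*X*Z**2 ↦ -2·0·1·4 = 0
  -3*Y**3 ↦ -3·1·1·1 = -3
  -2*Y*Z**2 ↦ -2·1·1·4 = -8
  2*Z**3 ↦ 2·1·1·8 = 16
Sum: F(0, 1, 2) = (0) + (0) + (0) + (0) + (0) + (0) + (-3) + (-8) + (16) = 5.
Reducing mod 7: 5 ≡ 5 (mod 7).
Since F(a, b, c) ≡ 5 ≠ 0 (mod 7), P does NOT lie on the curve.


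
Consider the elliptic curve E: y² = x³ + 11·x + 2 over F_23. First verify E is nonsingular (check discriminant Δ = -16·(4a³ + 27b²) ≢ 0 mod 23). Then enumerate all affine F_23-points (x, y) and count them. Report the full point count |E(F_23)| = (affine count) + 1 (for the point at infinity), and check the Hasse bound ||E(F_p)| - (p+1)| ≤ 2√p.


Affine points = {(0, 5), (0, 18), (2, 3), (2, 20), (3, 4), (3, 19), (4, 8), (4, 15), (6, 10), (6, 13), (7, 10), (7, 13), (8, 2), (8, 21), (9, 5), (9, 18), (10, 10), (10, 13), (14, 5), (14, 18), (15, 0), (18, 11), (18, 12), (19, 3), (19, 20), (21, 8), (21, 15), (22, 6), (22, 17)}; affine count = 29; |E(F_23)| = 30.

Discriminant check: Δ ∝ 4a³ + 27b² = 4·11³ + 27·2² = 4·1331 + 27·4 ≡ 4 (mod 23). Nonzero ⇒ E is nonsingular.
For each x ∈ F_23, compute rhs = x³ + 11·x + 2 mod 23, then count y ∈ F_23 with y² ≡ rhs.
  x = 0: rhs = 2, matching y values: 5, 18 (2 points).
  x = 1: rhs = 14, matching y values: none (0 points).
  x = 2: rhs = 9, matching y values: 3, 20 (2 points).
  x = 3: rhs = 16, matching y values: 4, 19 (2 points).
  x = 4: rhs = 18, matching y values: 8, 15 (2 points).
  x = 5: rhs = 21, matching y values: none (0 points).
  x = 6: rhs = 8, matching y values: 10, 13 (2 points).
  x = 7: rhs = 8, matching y values: 10, 13 (2 points).
  x = 8: rhs = 4, matching y values: 2, 21 (2 points).
  x = 9: rhs = 2, matching y values: 5, 18 (2 points).
  x = 10: rhs = 8, matching y values: 10, 13 (2 points).
  x = 11: rhs = 5, matching y values: none (0 points).
  x = 12: rhs = 22, matching y values: none (0 points).
  x = 13: rhs = 19, matching y values: none (0 points).
  x = 14: rhs = 2, matching y values: 5, 18 (2 points).
  x = 15: rhs = 0, matching y values: 0 (1 points).
  x = 16: rhs = 19, matching y values: none (0 points).
  x = 17: rhs = 19, matching y values: none (0 points).
  x = 18: rhs = 6, matching y values: 11, 12 (2 points).
  x = 19: rhs = 9, matching y values: 3, 20 (2 points).
  x = 20: rhs = 11, matching y values: none (0 points).
  x = 21: rhs = 18, matching y values: 8, 15 (2 points).
  x = 22: rhs = 13, matching y values: 6, 17 (2 points).
Total affine count: 29.
Full point count |E(F_23)| = 29 + 1 = 30.
Hasse bound: |30 − (23+1)| = |6| = 6 ≤ 2√23 ≈ 9.5917 ✓.


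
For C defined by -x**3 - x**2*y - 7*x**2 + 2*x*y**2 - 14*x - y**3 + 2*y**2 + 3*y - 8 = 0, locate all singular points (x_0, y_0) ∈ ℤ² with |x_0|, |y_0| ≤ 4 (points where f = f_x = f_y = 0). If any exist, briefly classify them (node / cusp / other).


Singular points: {(-2, -1)}; classification: cusp.

Compute partial derivatives:
  f_x = -3*x**2 - 2*x*y - 14*x + 2*y**2 - 14.
  f_y = -x**2 + 4*x*y - 3*y**2 + 4*y + 3.
Scan x_0 ∈ {−4, ..., 4}. For each x_0, f_y(x_0, y) is a polynomial in y; find its integer roots y ∈ {−4, ..., 4}, then test f_x and f at those candidates.
  x = -4: f_y(-4, y) = -3*y**2 - 12*y - 13; no integer root y with |y| ≤ 4.
  x = -3: f_y(-3, y) = -3*y**2 - 8*y - 6; no integer root y with |y| ≤ 4.
  x = -2: f_y(-2, y) = -3*y**2 - 4*y - 1; vanishes at y ∈ {-1}. (-2, -1): f_x = 0, f = 0 — SINGULAR.
  x = -1: f_y(-1, y) = 2 - 3*y**2; no integer root y with |y| ≤ 4.
  x = 0: f_y(0, y) = -3*y**2 + 4*y + 3; no integer root y with |y| ≤ 4.
  x = 1: f_y(1, y) = -3*y**2 + 8*y + 2; no integer root y with |y| ≤ 4.
  x = 2: f_y(2, y) = -3*y**2 + 12*y - 1; no integer root y with |y| ≤ 4.
  x = 3: f_y(3, y) = -3*y**2 + 16*y - 6; no integer root y with |y| ≤ 4.
  x = 4: f_y(4, y) = -3*y**2 + 20*y - 13; no integer root y with |y| ≤ 4.
Only singular point on the grid: (-2, -1).
Classify: substitute x = -2 + u, y = -1 + v and expand: f = -u**3 - u**2*v + 2*u*v**2 - v**3 + v**2.
No constant or linear terms (consistent with a singular point). Quadratic part: v**2. Cubic part: -u**3 - u**2*v + 2*u*v**2 - v**3.
The quadratic part v**2 is a perfect square, so there is a single (double) tangent line v = 0, i.e. y = -1. Restricting the cubic part to that line (v = 0) leaves -u**3 ≠ 0, so f is not divisible by v and the branch is v² ≈ u**3 to lowest order — this is a cusp.
Classification: cusp.


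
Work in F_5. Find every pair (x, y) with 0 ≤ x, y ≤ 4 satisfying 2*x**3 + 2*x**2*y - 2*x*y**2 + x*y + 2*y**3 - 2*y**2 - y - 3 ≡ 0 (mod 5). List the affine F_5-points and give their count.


Affine F_5-points: {(0, 3), (2, 3), (3, 1), (3, 2), (4, 0)}; count = 5.

For each of the 25 pairs (x, y) ∈ F_5², evaluate f(x, y) mod 5. Record the zeros.
  x = 0: [0↦2, 1↦1, 2↦3, 3↦0, 4↦4]  zeros at y ∈ {3}
  x = 1: [0↦4, 1↦4, 2↦3, 3↦3, 4↦1]  zeros at y ∈ ∅
  x = 2: [0↦3, 1↦3, 2↦3, 3↦0, 4↦1]  zeros at y ∈ {3}
  x = 3: [0↦1, 1↦0, 2↦0, 3↦3, 4↦1]  zeros at y ∈ {1, 2}
  x = 4: [0↦0, 1↦2, 2↦1, 3↦4, 4↦3]  zeros at y ∈ {0}
Collecting zeros: affine points = {(0, 3), (2, 3), (3, 1), (3, 2), (4, 0)}.
Total count |C(F_5)_aff| = 5.


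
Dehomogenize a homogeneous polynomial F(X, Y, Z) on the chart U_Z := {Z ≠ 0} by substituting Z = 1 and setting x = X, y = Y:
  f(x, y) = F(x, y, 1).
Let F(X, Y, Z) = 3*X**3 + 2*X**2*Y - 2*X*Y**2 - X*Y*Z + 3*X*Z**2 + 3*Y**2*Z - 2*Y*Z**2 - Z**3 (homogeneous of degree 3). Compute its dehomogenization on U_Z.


f(x, y) = 3*x**3 + 2*x**2*y - 2*x*y**2 - x*y + 3*x + 3*y**2 - 2*y - 1

On U_Z we set Z = 1. Each monomial c·X^i·Y^j·Z^k in F becomes c·x^i·y^j·1^k = c·x^i·y^j.
Substituting Z = 1: F(X, Y, 1) = 3*x**3 + 2*x**2*y - 2*x*y**2 - x*y + 3*x + 3*y**2 - 2*y - 1.
Note: deg(f) ≤ deg(F) = 3; strict inequality happens when F is divisible by Z (lost terms).


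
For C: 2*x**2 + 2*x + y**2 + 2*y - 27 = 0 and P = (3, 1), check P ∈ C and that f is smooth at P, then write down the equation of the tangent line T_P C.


Tangent line at P: 14*x + 4*y - 46 = 0.

Step 1: f(3, 1) = 0, so P lies on C.
Step 2: partial derivatives
  f_x(x, y) = 4*x + 2, f_y(x, y) = 2*y + 2.
  f_x(P) = 14, f_y(P) = 4 (gradient nonzero, so P is smooth).
Step 3: tangent line at P: 14·(x − 3) + 4·(y − 1) = 0.
Expanding: 14*x + 4*y - 46 = 0.


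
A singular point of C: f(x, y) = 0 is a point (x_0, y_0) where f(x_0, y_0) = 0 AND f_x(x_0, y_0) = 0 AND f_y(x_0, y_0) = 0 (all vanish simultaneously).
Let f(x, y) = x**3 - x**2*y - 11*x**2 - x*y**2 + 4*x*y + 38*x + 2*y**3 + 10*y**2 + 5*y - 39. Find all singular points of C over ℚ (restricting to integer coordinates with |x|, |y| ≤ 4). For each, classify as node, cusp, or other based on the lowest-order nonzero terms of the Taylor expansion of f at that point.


Singular points: {(3, -1)}; classification: node.

Compute partial derivatives:
  f_x = 3*x**2 - 2*x*y - 22*x - y**2 + 4*y + 38.
  f_y = -x**2 - 2*x*y + 4*x + 6*y**2 + 20*y + 5.
Scan x_0 ∈ {−4, ..., 4}. For each x_0, f_y(x_0, y) is a polynomial in y; find its integer roots y ∈ {−4, ..., 4}, then test f_x and f at those candidates.
  x = -4: f_y(-4, y) = 6*y**2 + 28*y - 27; no integer root y with |y| ≤ 4.
  x = -3: f_y(-3, y) = 6*y**2 + 26*y - 16; no integer root y with |y| ≤ 4.
  x = -2: f_y(-2, y) = 6*y**2 + 24*y - 7; no integer root y with |y| ≤ 4.
  x = -1: f_y(-1, y) = 6*y**2 + 22*y; vanishes at y ∈ {0}. (-1, 0): f_x = 63 ≠ 0.
  x = 0: f_y(0, y) = 6*y**2 + 20*y + 5; no integer root y with |y| ≤ 4.
  x = 1: f_y(1, y) = 6*y**2 + 18*y + 8; no integer root y with |y| ≤ 4.
  x = 2: f_y(2, y) = 6*y**2 + 16*y + 9; no integer root y with |y| ≤ 4.
  x = 3: f_y(3, y) = 6*y**2 + 14*y + 8; vanishes at y ∈ {-1}. (3, -1): f_x = 0, f = 0 — SINGULAR.
  x = 4: f_y(4, y) = 6*y**2 + 12*y + 5; no integer root y with |y| ≤ 4.
Only singular point on the grid: (3, -1).
Classify: substitute x = 3 + u, y = -1 + v and expand: f = u**3 - u**2*v - u**2 - u*v**2 + 2*v**3 + v**2.
No constant or linear terms (consistent with a singular point). Quadratic part: -u**2 + v**2. Cubic part: u**3 - u**2*v - u*v**2 + 2*v**3.
The quadratic part v**2 - u**2 = (v − u)(v + u) splits into two distinct linear factors, so there are two distinct tangent lines y − -1 = ±(x − 3) — this is a node (ordinary double point).
Classification: node.
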